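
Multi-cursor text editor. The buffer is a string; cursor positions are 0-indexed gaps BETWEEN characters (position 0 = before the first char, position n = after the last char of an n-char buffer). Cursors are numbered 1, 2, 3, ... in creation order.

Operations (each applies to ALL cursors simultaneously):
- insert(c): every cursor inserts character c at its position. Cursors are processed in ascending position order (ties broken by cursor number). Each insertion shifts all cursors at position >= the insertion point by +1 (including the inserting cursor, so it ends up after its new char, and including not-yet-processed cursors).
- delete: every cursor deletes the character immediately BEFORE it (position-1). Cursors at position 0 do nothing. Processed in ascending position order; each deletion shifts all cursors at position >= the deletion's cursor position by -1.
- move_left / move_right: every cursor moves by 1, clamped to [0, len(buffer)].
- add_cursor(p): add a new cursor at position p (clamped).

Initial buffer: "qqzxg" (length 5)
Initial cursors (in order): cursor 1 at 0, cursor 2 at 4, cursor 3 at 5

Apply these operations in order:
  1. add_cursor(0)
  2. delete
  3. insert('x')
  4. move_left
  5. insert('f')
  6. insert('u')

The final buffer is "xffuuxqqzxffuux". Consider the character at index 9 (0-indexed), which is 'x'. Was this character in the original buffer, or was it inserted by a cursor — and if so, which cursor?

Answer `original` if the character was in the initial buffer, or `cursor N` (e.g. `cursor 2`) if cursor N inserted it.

Answer: cursor 2

Derivation:
After op 1 (add_cursor(0)): buffer="qqzxg" (len 5), cursors c1@0 c4@0 c2@4 c3@5, authorship .....
After op 2 (delete): buffer="qqz" (len 3), cursors c1@0 c4@0 c2@3 c3@3, authorship ...
After op 3 (insert('x')): buffer="xxqqzxx" (len 7), cursors c1@2 c4@2 c2@7 c3@7, authorship 14...23
After op 4 (move_left): buffer="xxqqzxx" (len 7), cursors c1@1 c4@1 c2@6 c3@6, authorship 14...23
After op 5 (insert('f')): buffer="xffxqqzxffx" (len 11), cursors c1@3 c4@3 c2@10 c3@10, authorship 1144...2233
After op 6 (insert('u')): buffer="xffuuxqqzxffuux" (len 15), cursors c1@5 c4@5 c2@14 c3@14, authorship 114144...223233
Authorship (.=original, N=cursor N): 1 1 4 1 4 4 . . . 2 2 3 2 3 3
Index 9: author = 2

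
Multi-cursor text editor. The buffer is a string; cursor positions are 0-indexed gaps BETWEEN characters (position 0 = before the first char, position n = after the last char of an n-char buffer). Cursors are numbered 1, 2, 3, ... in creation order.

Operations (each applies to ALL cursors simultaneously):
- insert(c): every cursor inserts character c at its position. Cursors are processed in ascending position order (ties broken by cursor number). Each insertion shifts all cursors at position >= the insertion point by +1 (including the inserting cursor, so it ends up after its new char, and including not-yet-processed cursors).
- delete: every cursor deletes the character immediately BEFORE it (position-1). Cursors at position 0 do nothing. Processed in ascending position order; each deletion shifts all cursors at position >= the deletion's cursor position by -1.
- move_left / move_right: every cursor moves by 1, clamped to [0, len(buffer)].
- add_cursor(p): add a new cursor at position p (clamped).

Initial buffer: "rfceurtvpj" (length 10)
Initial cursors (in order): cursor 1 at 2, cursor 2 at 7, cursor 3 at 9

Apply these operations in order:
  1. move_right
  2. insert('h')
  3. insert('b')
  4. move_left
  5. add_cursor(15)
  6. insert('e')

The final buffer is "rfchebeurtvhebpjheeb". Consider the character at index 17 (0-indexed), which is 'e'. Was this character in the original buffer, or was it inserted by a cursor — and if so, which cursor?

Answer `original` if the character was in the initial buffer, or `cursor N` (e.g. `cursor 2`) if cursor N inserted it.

After op 1 (move_right): buffer="rfceurtvpj" (len 10), cursors c1@3 c2@8 c3@10, authorship ..........
After op 2 (insert('h')): buffer="rfcheurtvhpjh" (len 13), cursors c1@4 c2@10 c3@13, authorship ...1.....2..3
After op 3 (insert('b')): buffer="rfchbeurtvhbpjhb" (len 16), cursors c1@5 c2@12 c3@16, authorship ...11.....22..33
After op 4 (move_left): buffer="rfchbeurtvhbpjhb" (len 16), cursors c1@4 c2@11 c3@15, authorship ...11.....22..33
After op 5 (add_cursor(15)): buffer="rfchbeurtvhbpjhb" (len 16), cursors c1@4 c2@11 c3@15 c4@15, authorship ...11.....22..33
After op 6 (insert('e')): buffer="rfchebeurtvhebpjheeb" (len 20), cursors c1@5 c2@13 c3@19 c4@19, authorship ...111.....222..3343
Authorship (.=original, N=cursor N): . . . 1 1 1 . . . . . 2 2 2 . . 3 3 4 3
Index 17: author = 3

Answer: cursor 3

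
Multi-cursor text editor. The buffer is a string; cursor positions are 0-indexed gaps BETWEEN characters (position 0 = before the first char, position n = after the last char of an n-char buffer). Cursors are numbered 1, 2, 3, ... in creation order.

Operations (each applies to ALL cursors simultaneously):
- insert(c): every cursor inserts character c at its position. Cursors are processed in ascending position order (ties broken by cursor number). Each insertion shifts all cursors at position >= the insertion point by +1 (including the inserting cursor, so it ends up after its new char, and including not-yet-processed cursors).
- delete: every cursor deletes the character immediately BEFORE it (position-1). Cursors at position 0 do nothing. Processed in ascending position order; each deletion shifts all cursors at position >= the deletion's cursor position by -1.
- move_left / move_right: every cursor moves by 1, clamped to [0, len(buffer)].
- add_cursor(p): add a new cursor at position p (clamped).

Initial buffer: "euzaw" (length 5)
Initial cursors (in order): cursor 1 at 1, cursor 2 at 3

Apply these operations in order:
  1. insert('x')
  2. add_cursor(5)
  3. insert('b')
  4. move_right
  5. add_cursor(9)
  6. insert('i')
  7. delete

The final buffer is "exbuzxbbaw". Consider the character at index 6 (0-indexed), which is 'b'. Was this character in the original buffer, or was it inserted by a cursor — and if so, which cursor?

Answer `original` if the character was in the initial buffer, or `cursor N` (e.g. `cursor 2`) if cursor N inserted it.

After op 1 (insert('x')): buffer="exuzxaw" (len 7), cursors c1@2 c2@5, authorship .1..2..
After op 2 (add_cursor(5)): buffer="exuzxaw" (len 7), cursors c1@2 c2@5 c3@5, authorship .1..2..
After op 3 (insert('b')): buffer="exbuzxbbaw" (len 10), cursors c1@3 c2@8 c3@8, authorship .11..223..
After op 4 (move_right): buffer="exbuzxbbaw" (len 10), cursors c1@4 c2@9 c3@9, authorship .11..223..
After op 5 (add_cursor(9)): buffer="exbuzxbbaw" (len 10), cursors c1@4 c2@9 c3@9 c4@9, authorship .11..223..
After op 6 (insert('i')): buffer="exbuizxbbaiiiw" (len 14), cursors c1@5 c2@13 c3@13 c4@13, authorship .11.1.223.234.
After op 7 (delete): buffer="exbuzxbbaw" (len 10), cursors c1@4 c2@9 c3@9 c4@9, authorship .11..223..
Authorship (.=original, N=cursor N): . 1 1 . . 2 2 3 . .
Index 6: author = 2

Answer: cursor 2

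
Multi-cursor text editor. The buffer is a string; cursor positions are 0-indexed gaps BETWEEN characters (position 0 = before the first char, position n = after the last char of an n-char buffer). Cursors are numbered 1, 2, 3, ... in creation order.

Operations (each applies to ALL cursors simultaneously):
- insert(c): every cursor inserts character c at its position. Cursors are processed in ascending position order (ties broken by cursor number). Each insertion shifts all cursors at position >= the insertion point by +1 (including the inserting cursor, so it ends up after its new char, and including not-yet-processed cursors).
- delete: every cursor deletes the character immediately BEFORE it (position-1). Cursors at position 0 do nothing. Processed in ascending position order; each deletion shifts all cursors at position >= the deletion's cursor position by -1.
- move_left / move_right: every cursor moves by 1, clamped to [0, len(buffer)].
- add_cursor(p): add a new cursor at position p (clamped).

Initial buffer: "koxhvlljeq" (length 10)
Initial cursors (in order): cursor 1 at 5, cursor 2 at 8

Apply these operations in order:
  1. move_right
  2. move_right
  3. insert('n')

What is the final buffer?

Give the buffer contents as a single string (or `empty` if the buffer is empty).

Answer: koxhvllnjeqn

Derivation:
After op 1 (move_right): buffer="koxhvlljeq" (len 10), cursors c1@6 c2@9, authorship ..........
After op 2 (move_right): buffer="koxhvlljeq" (len 10), cursors c1@7 c2@10, authorship ..........
After op 3 (insert('n')): buffer="koxhvllnjeqn" (len 12), cursors c1@8 c2@12, authorship .......1...2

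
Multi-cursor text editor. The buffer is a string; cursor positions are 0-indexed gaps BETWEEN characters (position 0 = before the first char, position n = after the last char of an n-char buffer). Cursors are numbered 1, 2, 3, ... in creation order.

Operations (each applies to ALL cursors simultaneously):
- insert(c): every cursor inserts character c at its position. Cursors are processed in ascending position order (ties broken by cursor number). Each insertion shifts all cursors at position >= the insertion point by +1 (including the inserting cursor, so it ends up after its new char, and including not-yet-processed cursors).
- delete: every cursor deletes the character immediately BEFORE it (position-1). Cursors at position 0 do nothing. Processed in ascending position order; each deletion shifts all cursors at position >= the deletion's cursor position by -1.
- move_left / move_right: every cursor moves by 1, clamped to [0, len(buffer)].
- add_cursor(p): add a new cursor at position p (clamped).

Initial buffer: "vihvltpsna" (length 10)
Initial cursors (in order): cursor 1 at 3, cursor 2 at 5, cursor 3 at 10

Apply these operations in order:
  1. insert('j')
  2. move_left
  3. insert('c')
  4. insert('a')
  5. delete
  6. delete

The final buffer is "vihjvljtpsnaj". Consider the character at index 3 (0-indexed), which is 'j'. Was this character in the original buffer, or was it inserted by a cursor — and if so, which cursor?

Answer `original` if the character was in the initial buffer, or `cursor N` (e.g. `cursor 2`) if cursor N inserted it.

After op 1 (insert('j')): buffer="vihjvljtpsnaj" (len 13), cursors c1@4 c2@7 c3@13, authorship ...1..2.....3
After op 2 (move_left): buffer="vihjvljtpsnaj" (len 13), cursors c1@3 c2@6 c3@12, authorship ...1..2.....3
After op 3 (insert('c')): buffer="vihcjvlcjtpsnacj" (len 16), cursors c1@4 c2@8 c3@15, authorship ...11..22.....33
After op 4 (insert('a')): buffer="vihcajvlcajtpsnacaj" (len 19), cursors c1@5 c2@10 c3@18, authorship ...111..222.....333
After op 5 (delete): buffer="vihcjvlcjtpsnacj" (len 16), cursors c1@4 c2@8 c3@15, authorship ...11..22.....33
After op 6 (delete): buffer="vihjvljtpsnaj" (len 13), cursors c1@3 c2@6 c3@12, authorship ...1..2.....3
Authorship (.=original, N=cursor N): . . . 1 . . 2 . . . . . 3
Index 3: author = 1

Answer: cursor 1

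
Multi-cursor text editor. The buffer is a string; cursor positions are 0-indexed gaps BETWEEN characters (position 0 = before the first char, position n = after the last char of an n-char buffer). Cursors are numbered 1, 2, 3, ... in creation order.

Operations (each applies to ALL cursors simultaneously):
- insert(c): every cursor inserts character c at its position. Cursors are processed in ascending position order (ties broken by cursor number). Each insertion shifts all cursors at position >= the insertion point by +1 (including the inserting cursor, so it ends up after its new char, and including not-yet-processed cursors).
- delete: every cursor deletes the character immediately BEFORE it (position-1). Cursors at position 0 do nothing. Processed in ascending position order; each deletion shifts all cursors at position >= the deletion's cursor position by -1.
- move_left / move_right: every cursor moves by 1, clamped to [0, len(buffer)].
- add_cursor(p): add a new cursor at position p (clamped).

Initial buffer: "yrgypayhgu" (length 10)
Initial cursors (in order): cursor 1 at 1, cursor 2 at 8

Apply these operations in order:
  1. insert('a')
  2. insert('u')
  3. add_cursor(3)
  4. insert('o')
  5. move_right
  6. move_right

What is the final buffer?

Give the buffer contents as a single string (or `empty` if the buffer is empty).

After op 1 (insert('a')): buffer="yargypayhagu" (len 12), cursors c1@2 c2@10, authorship .1.......2..
After op 2 (insert('u')): buffer="yaurgypayhaugu" (len 14), cursors c1@3 c2@12, authorship .11.......22..
After op 3 (add_cursor(3)): buffer="yaurgypayhaugu" (len 14), cursors c1@3 c3@3 c2@12, authorship .11.......22..
After op 4 (insert('o')): buffer="yauoorgypayhauogu" (len 17), cursors c1@5 c3@5 c2@15, authorship .1113.......222..
After op 5 (move_right): buffer="yauoorgypayhauogu" (len 17), cursors c1@6 c3@6 c2@16, authorship .1113.......222..
After op 6 (move_right): buffer="yauoorgypayhauogu" (len 17), cursors c1@7 c3@7 c2@17, authorship .1113.......222..

Answer: yauoorgypayhauogu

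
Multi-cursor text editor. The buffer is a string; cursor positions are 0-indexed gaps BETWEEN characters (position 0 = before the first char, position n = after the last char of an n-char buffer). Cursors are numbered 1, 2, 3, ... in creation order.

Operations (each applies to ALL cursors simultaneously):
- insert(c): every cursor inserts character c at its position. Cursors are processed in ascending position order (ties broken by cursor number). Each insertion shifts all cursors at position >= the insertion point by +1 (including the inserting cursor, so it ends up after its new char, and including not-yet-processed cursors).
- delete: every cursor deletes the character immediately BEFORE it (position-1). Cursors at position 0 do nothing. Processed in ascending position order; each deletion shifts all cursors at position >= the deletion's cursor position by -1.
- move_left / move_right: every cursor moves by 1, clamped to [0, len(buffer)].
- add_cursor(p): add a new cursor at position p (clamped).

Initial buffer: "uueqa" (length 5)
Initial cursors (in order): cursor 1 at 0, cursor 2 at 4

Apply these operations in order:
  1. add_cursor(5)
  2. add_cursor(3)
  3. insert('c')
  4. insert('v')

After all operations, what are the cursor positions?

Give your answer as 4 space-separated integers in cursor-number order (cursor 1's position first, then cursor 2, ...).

Answer: 2 10 13 7

Derivation:
After op 1 (add_cursor(5)): buffer="uueqa" (len 5), cursors c1@0 c2@4 c3@5, authorship .....
After op 2 (add_cursor(3)): buffer="uueqa" (len 5), cursors c1@0 c4@3 c2@4 c3@5, authorship .....
After op 3 (insert('c')): buffer="cuuecqcac" (len 9), cursors c1@1 c4@5 c2@7 c3@9, authorship 1...4.2.3
After op 4 (insert('v')): buffer="cvuuecvqcvacv" (len 13), cursors c1@2 c4@7 c2@10 c3@13, authorship 11...44.22.33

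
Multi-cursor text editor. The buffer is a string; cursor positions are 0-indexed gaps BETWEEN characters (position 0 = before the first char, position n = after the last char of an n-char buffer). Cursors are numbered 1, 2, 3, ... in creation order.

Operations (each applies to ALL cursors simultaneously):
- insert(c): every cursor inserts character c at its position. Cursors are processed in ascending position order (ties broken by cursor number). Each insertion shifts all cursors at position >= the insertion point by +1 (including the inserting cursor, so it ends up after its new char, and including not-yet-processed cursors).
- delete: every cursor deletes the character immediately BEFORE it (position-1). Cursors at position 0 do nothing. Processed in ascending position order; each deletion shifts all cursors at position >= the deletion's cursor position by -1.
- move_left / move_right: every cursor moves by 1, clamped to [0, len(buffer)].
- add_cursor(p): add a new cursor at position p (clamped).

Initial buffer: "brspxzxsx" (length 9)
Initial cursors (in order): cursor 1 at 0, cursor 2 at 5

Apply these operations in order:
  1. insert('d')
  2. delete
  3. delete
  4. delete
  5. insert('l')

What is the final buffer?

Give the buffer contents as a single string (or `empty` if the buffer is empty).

After op 1 (insert('d')): buffer="dbrspxdzxsx" (len 11), cursors c1@1 c2@7, authorship 1.....2....
After op 2 (delete): buffer="brspxzxsx" (len 9), cursors c1@0 c2@5, authorship .........
After op 3 (delete): buffer="brspzxsx" (len 8), cursors c1@0 c2@4, authorship ........
After op 4 (delete): buffer="brszxsx" (len 7), cursors c1@0 c2@3, authorship .......
After op 5 (insert('l')): buffer="lbrslzxsx" (len 9), cursors c1@1 c2@5, authorship 1...2....

Answer: lbrslzxsx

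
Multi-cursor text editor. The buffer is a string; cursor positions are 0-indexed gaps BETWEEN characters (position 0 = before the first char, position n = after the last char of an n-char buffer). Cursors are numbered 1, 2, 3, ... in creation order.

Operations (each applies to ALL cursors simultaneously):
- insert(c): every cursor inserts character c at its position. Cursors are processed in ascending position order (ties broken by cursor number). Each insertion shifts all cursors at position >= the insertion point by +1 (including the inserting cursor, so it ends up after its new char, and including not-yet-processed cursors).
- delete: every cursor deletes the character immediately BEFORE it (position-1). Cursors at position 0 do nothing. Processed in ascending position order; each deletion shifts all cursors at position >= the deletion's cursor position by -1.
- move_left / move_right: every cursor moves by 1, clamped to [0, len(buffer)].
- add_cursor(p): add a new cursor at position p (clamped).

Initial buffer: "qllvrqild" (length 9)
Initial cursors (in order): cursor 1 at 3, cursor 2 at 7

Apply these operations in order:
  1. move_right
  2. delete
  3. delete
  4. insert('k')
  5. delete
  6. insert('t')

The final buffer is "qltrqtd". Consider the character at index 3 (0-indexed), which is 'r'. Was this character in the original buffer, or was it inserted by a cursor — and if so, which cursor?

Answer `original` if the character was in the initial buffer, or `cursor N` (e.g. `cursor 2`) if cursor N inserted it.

Answer: original

Derivation:
After op 1 (move_right): buffer="qllvrqild" (len 9), cursors c1@4 c2@8, authorship .........
After op 2 (delete): buffer="qllrqid" (len 7), cursors c1@3 c2@6, authorship .......
After op 3 (delete): buffer="qlrqd" (len 5), cursors c1@2 c2@4, authorship .....
After op 4 (insert('k')): buffer="qlkrqkd" (len 7), cursors c1@3 c2@6, authorship ..1..2.
After op 5 (delete): buffer="qlrqd" (len 5), cursors c1@2 c2@4, authorship .....
After op 6 (insert('t')): buffer="qltrqtd" (len 7), cursors c1@3 c2@6, authorship ..1..2.
Authorship (.=original, N=cursor N): . . 1 . . 2 .
Index 3: author = original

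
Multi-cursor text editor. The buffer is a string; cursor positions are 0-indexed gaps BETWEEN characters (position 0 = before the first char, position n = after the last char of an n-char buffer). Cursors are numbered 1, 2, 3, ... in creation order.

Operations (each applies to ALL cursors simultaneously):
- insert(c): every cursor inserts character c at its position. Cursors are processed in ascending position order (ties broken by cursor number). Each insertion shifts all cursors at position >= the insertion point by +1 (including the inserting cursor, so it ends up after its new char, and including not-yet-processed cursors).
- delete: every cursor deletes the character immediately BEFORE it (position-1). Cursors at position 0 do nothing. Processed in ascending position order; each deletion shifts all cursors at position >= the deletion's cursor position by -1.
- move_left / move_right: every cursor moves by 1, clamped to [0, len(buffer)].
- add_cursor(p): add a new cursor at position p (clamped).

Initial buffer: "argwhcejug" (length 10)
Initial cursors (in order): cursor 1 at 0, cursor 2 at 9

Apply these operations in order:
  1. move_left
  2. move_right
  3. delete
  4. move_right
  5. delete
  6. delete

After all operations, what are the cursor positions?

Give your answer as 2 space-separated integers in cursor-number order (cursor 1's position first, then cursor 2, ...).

After op 1 (move_left): buffer="argwhcejug" (len 10), cursors c1@0 c2@8, authorship ..........
After op 2 (move_right): buffer="argwhcejug" (len 10), cursors c1@1 c2@9, authorship ..........
After op 3 (delete): buffer="rgwhcejg" (len 8), cursors c1@0 c2@7, authorship ........
After op 4 (move_right): buffer="rgwhcejg" (len 8), cursors c1@1 c2@8, authorship ........
After op 5 (delete): buffer="gwhcej" (len 6), cursors c1@0 c2@6, authorship ......
After op 6 (delete): buffer="gwhce" (len 5), cursors c1@0 c2@5, authorship .....

Answer: 0 5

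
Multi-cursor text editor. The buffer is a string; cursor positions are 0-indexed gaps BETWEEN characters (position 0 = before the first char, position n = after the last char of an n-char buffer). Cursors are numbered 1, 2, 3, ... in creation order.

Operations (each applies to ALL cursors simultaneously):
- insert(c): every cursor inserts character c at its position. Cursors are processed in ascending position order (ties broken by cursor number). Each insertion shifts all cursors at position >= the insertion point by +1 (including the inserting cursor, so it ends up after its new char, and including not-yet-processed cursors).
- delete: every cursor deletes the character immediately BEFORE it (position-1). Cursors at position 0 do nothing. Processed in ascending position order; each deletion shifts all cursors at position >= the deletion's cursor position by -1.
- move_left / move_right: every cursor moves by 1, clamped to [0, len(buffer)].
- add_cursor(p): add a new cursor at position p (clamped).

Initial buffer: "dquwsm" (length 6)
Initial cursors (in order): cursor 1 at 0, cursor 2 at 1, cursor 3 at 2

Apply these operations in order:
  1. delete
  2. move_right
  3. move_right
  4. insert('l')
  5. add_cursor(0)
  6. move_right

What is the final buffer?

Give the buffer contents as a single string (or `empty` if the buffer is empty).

After op 1 (delete): buffer="uwsm" (len 4), cursors c1@0 c2@0 c3@0, authorship ....
After op 2 (move_right): buffer="uwsm" (len 4), cursors c1@1 c2@1 c3@1, authorship ....
After op 3 (move_right): buffer="uwsm" (len 4), cursors c1@2 c2@2 c3@2, authorship ....
After op 4 (insert('l')): buffer="uwlllsm" (len 7), cursors c1@5 c2@5 c3@5, authorship ..123..
After op 5 (add_cursor(0)): buffer="uwlllsm" (len 7), cursors c4@0 c1@5 c2@5 c3@5, authorship ..123..
After op 6 (move_right): buffer="uwlllsm" (len 7), cursors c4@1 c1@6 c2@6 c3@6, authorship ..123..

Answer: uwlllsm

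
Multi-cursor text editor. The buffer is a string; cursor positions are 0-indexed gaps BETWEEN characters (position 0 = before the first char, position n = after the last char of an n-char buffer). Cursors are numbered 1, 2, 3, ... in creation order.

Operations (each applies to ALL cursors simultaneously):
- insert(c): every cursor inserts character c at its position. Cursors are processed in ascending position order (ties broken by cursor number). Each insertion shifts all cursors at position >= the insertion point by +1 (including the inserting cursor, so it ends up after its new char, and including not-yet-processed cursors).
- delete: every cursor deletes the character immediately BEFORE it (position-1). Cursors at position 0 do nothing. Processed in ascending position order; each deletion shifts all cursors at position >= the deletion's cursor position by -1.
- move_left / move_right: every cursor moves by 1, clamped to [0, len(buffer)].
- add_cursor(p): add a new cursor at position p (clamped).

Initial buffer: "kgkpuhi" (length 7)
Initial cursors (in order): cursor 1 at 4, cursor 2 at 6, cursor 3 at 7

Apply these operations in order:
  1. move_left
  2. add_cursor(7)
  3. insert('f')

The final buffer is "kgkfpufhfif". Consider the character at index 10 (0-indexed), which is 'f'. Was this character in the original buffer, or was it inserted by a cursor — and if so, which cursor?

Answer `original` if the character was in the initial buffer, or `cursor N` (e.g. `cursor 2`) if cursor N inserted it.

Answer: cursor 4

Derivation:
After op 1 (move_left): buffer="kgkpuhi" (len 7), cursors c1@3 c2@5 c3@6, authorship .......
After op 2 (add_cursor(7)): buffer="kgkpuhi" (len 7), cursors c1@3 c2@5 c3@6 c4@7, authorship .......
After op 3 (insert('f')): buffer="kgkfpufhfif" (len 11), cursors c1@4 c2@7 c3@9 c4@11, authorship ...1..2.3.4
Authorship (.=original, N=cursor N): . . . 1 . . 2 . 3 . 4
Index 10: author = 4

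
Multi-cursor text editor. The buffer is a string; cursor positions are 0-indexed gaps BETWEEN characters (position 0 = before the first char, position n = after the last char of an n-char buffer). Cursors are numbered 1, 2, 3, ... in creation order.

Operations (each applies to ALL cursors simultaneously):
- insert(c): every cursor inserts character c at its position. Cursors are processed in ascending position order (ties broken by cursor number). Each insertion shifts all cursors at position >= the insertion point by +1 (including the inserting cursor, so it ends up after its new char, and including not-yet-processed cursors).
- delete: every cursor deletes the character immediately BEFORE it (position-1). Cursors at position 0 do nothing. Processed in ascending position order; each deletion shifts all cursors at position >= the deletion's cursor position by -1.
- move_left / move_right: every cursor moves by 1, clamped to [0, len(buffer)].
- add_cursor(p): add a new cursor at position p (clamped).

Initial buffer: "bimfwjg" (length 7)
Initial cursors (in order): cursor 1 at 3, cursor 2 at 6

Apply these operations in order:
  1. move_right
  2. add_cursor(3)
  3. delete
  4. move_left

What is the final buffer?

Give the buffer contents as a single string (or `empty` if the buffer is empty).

Answer: biwj

Derivation:
After op 1 (move_right): buffer="bimfwjg" (len 7), cursors c1@4 c2@7, authorship .......
After op 2 (add_cursor(3)): buffer="bimfwjg" (len 7), cursors c3@3 c1@4 c2@7, authorship .......
After op 3 (delete): buffer="biwj" (len 4), cursors c1@2 c3@2 c2@4, authorship ....
After op 4 (move_left): buffer="biwj" (len 4), cursors c1@1 c3@1 c2@3, authorship ....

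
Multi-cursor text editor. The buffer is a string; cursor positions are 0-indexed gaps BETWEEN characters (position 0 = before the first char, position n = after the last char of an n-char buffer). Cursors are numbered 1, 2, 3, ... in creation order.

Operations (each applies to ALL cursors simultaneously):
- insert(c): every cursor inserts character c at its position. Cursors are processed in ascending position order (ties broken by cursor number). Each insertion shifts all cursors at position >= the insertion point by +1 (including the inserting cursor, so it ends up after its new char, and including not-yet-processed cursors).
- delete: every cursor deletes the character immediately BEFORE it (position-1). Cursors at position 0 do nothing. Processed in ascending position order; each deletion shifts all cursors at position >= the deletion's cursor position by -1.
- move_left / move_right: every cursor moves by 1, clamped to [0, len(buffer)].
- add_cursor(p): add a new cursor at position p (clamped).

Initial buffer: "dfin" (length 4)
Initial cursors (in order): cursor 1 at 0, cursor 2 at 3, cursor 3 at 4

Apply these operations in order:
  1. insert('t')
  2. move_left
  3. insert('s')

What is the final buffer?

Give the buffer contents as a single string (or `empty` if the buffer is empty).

Answer: stdfistnst

Derivation:
After op 1 (insert('t')): buffer="tdfitnt" (len 7), cursors c1@1 c2@5 c3@7, authorship 1...2.3
After op 2 (move_left): buffer="tdfitnt" (len 7), cursors c1@0 c2@4 c3@6, authorship 1...2.3
After op 3 (insert('s')): buffer="stdfistnst" (len 10), cursors c1@1 c2@6 c3@9, authorship 11...22.33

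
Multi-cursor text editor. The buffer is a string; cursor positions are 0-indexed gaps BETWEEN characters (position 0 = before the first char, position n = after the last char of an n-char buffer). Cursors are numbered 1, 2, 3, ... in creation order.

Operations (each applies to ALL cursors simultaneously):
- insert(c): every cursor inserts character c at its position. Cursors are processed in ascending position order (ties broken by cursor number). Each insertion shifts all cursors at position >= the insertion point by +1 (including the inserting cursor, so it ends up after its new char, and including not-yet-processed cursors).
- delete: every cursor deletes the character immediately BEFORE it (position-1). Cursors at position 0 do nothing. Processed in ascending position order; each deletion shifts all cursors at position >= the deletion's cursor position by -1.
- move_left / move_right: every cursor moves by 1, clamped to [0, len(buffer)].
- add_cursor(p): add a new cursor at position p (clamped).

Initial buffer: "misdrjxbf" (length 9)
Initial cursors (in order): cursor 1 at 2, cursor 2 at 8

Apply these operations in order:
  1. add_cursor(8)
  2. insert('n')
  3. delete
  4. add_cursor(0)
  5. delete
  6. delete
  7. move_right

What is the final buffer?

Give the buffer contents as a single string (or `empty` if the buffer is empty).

Answer: sdf

Derivation:
After op 1 (add_cursor(8)): buffer="misdrjxbf" (len 9), cursors c1@2 c2@8 c3@8, authorship .........
After op 2 (insert('n')): buffer="minsdrjxbnnf" (len 12), cursors c1@3 c2@11 c3@11, authorship ..1......23.
After op 3 (delete): buffer="misdrjxbf" (len 9), cursors c1@2 c2@8 c3@8, authorship .........
After op 4 (add_cursor(0)): buffer="misdrjxbf" (len 9), cursors c4@0 c1@2 c2@8 c3@8, authorship .........
After op 5 (delete): buffer="msdrjf" (len 6), cursors c4@0 c1@1 c2@5 c3@5, authorship ......
After op 6 (delete): buffer="sdf" (len 3), cursors c1@0 c4@0 c2@2 c3@2, authorship ...
After op 7 (move_right): buffer="sdf" (len 3), cursors c1@1 c4@1 c2@3 c3@3, authorship ...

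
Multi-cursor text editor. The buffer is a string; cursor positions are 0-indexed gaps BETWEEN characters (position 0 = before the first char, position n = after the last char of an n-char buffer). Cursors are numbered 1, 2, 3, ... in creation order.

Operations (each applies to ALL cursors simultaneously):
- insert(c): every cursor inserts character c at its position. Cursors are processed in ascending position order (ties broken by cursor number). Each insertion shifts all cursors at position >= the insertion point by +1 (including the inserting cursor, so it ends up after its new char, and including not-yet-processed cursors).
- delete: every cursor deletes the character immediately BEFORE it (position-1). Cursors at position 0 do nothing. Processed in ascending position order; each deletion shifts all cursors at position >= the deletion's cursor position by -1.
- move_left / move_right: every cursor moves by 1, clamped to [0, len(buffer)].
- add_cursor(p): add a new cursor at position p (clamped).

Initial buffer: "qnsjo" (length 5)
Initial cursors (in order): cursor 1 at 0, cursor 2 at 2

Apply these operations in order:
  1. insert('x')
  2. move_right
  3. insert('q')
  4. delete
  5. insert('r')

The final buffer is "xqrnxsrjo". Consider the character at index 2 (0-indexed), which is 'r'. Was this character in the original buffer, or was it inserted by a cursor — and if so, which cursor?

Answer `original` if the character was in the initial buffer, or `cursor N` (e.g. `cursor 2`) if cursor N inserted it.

After op 1 (insert('x')): buffer="xqnxsjo" (len 7), cursors c1@1 c2@4, authorship 1..2...
After op 2 (move_right): buffer="xqnxsjo" (len 7), cursors c1@2 c2@5, authorship 1..2...
After op 3 (insert('q')): buffer="xqqnxsqjo" (len 9), cursors c1@3 c2@7, authorship 1.1.2.2..
After op 4 (delete): buffer="xqnxsjo" (len 7), cursors c1@2 c2@5, authorship 1..2...
After op 5 (insert('r')): buffer="xqrnxsrjo" (len 9), cursors c1@3 c2@7, authorship 1.1.2.2..
Authorship (.=original, N=cursor N): 1 . 1 . 2 . 2 . .
Index 2: author = 1

Answer: cursor 1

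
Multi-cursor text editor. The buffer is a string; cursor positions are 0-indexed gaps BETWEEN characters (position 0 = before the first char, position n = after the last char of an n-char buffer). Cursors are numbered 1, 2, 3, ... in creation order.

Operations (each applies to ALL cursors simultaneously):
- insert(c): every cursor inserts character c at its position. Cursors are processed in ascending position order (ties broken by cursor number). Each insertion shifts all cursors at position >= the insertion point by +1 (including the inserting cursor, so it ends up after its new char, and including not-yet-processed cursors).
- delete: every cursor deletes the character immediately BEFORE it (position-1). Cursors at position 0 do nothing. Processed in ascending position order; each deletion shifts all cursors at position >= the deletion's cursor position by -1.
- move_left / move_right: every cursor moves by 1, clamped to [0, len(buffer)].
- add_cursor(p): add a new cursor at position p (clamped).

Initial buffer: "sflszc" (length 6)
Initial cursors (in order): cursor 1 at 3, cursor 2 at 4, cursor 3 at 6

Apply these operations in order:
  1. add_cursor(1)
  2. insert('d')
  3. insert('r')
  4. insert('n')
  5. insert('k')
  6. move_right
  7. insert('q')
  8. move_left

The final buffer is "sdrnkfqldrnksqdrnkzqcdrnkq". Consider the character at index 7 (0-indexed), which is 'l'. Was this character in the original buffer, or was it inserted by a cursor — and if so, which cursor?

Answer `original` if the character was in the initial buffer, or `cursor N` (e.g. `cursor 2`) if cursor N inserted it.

After op 1 (add_cursor(1)): buffer="sflszc" (len 6), cursors c4@1 c1@3 c2@4 c3@6, authorship ......
After op 2 (insert('d')): buffer="sdfldsdzcd" (len 10), cursors c4@2 c1@5 c2@7 c3@10, authorship .4..1.2..3
After op 3 (insert('r')): buffer="sdrfldrsdrzcdr" (len 14), cursors c4@3 c1@7 c2@10 c3@14, authorship .44..11.22..33
After op 4 (insert('n')): buffer="sdrnfldrnsdrnzcdrn" (len 18), cursors c4@4 c1@9 c2@13 c3@18, authorship .444..111.222..333
After op 5 (insert('k')): buffer="sdrnkfldrnksdrnkzcdrnk" (len 22), cursors c4@5 c1@11 c2@16 c3@22, authorship .4444..1111.2222..3333
After op 6 (move_right): buffer="sdrnkfldrnksdrnkzcdrnk" (len 22), cursors c4@6 c1@12 c2@17 c3@22, authorship .4444..1111.2222..3333
After op 7 (insert('q')): buffer="sdrnkfqldrnksqdrnkzqcdrnkq" (len 26), cursors c4@7 c1@14 c2@20 c3@26, authorship .4444.4.1111.12222.2.33333
After op 8 (move_left): buffer="sdrnkfqldrnksqdrnkzqcdrnkq" (len 26), cursors c4@6 c1@13 c2@19 c3@25, authorship .4444.4.1111.12222.2.33333
Authorship (.=original, N=cursor N): . 4 4 4 4 . 4 . 1 1 1 1 . 1 2 2 2 2 . 2 . 3 3 3 3 3
Index 7: author = original

Answer: original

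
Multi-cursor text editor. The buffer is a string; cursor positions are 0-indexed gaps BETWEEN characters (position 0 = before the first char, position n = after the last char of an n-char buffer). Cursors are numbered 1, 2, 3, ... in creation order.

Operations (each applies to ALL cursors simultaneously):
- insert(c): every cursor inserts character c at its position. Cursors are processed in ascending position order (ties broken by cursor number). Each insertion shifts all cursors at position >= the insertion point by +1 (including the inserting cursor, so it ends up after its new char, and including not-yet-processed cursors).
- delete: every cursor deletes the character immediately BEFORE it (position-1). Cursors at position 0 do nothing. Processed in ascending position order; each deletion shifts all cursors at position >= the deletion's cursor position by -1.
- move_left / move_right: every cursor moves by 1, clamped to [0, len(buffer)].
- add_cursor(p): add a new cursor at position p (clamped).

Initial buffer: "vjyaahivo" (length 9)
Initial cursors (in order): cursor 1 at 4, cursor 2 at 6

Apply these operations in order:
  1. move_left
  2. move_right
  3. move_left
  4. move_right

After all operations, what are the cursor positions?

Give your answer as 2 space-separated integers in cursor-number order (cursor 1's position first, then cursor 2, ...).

Answer: 4 6

Derivation:
After op 1 (move_left): buffer="vjyaahivo" (len 9), cursors c1@3 c2@5, authorship .........
After op 2 (move_right): buffer="vjyaahivo" (len 9), cursors c1@4 c2@6, authorship .........
After op 3 (move_left): buffer="vjyaahivo" (len 9), cursors c1@3 c2@5, authorship .........
After op 4 (move_right): buffer="vjyaahivo" (len 9), cursors c1@4 c2@6, authorship .........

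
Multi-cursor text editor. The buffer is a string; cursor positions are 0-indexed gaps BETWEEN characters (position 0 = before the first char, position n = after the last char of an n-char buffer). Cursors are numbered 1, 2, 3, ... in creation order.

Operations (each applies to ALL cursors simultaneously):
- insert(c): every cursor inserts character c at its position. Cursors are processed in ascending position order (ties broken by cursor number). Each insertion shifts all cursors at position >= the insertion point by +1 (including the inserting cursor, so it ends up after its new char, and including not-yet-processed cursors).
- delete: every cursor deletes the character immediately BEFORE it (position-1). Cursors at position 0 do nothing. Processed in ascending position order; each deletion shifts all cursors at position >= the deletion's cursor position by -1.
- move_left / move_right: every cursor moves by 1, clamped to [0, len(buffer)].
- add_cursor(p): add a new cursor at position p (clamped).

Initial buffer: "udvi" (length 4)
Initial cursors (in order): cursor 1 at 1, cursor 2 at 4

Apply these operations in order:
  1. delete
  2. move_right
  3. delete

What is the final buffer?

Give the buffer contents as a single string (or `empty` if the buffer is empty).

After op 1 (delete): buffer="dv" (len 2), cursors c1@0 c2@2, authorship ..
After op 2 (move_right): buffer="dv" (len 2), cursors c1@1 c2@2, authorship ..
After op 3 (delete): buffer="" (len 0), cursors c1@0 c2@0, authorship 

Answer: empty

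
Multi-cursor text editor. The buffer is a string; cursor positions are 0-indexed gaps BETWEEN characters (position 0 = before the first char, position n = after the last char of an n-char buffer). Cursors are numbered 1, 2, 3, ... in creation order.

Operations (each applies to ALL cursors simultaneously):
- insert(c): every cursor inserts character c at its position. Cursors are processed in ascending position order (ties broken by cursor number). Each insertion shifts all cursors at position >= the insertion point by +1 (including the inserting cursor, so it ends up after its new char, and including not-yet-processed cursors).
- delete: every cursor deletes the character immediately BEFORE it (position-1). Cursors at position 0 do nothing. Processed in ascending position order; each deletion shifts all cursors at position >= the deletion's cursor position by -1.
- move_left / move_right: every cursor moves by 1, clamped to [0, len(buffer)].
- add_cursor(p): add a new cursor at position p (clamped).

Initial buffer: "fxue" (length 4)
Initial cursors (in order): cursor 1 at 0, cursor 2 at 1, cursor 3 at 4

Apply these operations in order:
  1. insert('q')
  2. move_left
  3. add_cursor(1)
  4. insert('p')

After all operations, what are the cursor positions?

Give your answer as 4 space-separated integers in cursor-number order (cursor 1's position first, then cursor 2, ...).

Answer: 1 5 10 3

Derivation:
After op 1 (insert('q')): buffer="qfqxueq" (len 7), cursors c1@1 c2@3 c3@7, authorship 1.2...3
After op 2 (move_left): buffer="qfqxueq" (len 7), cursors c1@0 c2@2 c3@6, authorship 1.2...3
After op 3 (add_cursor(1)): buffer="qfqxueq" (len 7), cursors c1@0 c4@1 c2@2 c3@6, authorship 1.2...3
After op 4 (insert('p')): buffer="pqpfpqxuepq" (len 11), cursors c1@1 c4@3 c2@5 c3@10, authorship 114.22...33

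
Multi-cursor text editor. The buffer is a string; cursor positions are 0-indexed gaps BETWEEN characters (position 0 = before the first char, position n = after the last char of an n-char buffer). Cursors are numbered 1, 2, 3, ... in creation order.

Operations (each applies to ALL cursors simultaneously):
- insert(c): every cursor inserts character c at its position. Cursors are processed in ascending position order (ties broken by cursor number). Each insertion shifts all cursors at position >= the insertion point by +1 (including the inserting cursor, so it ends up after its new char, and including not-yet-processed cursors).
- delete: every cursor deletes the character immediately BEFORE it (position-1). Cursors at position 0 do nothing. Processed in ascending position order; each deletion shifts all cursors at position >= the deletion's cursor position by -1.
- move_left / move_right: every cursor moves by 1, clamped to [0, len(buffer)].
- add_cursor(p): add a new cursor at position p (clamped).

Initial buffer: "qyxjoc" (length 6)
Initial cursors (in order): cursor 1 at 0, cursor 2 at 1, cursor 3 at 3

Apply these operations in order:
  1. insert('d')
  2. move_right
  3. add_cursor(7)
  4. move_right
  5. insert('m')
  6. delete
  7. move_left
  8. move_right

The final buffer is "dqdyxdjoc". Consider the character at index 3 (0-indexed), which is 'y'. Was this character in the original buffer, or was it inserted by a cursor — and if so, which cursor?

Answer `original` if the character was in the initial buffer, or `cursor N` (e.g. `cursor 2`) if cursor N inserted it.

After op 1 (insert('d')): buffer="dqdyxdjoc" (len 9), cursors c1@1 c2@3 c3@6, authorship 1.2..3...
After op 2 (move_right): buffer="dqdyxdjoc" (len 9), cursors c1@2 c2@4 c3@7, authorship 1.2..3...
After op 3 (add_cursor(7)): buffer="dqdyxdjoc" (len 9), cursors c1@2 c2@4 c3@7 c4@7, authorship 1.2..3...
After op 4 (move_right): buffer="dqdyxdjoc" (len 9), cursors c1@3 c2@5 c3@8 c4@8, authorship 1.2..3...
After op 5 (insert('m')): buffer="dqdmyxmdjommc" (len 13), cursors c1@4 c2@7 c3@12 c4@12, authorship 1.21..23..34.
After op 6 (delete): buffer="dqdyxdjoc" (len 9), cursors c1@3 c2@5 c3@8 c4@8, authorship 1.2..3...
After op 7 (move_left): buffer="dqdyxdjoc" (len 9), cursors c1@2 c2@4 c3@7 c4@7, authorship 1.2..3...
After op 8 (move_right): buffer="dqdyxdjoc" (len 9), cursors c1@3 c2@5 c3@8 c4@8, authorship 1.2..3...
Authorship (.=original, N=cursor N): 1 . 2 . . 3 . . .
Index 3: author = original

Answer: original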